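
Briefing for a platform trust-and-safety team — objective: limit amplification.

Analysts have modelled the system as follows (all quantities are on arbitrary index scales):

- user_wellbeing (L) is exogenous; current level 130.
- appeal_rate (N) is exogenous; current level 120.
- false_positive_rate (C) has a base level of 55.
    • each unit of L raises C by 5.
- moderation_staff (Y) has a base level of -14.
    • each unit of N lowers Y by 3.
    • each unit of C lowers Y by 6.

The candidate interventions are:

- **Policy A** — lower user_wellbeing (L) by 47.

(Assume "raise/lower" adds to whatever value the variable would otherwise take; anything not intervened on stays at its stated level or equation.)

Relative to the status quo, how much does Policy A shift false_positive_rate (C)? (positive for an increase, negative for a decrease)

-235

Baseline:
  L = 130
  C = 55 + 5·130 = 705
Policy A (L − 47):
  L = 130 − 47 = 83
  C = 55 + 5·83 = 470
Change in C: 470 − 705 = -235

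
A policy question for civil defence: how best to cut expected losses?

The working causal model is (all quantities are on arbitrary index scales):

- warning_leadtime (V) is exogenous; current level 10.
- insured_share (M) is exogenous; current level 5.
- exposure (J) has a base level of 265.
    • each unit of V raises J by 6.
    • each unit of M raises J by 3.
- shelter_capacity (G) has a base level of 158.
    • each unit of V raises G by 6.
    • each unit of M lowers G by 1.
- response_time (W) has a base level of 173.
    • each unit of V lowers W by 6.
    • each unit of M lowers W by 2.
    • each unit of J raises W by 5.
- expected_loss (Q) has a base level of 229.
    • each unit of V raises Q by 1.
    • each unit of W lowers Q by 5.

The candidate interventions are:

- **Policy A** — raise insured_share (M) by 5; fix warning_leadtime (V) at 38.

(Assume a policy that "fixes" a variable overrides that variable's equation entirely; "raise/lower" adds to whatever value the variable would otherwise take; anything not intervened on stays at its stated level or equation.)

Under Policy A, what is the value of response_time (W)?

2540

Policy A (M + 5, V := 38):
  V = 38
  M = 5 + 5 = 10
  J = 265 + 6·38 + 3·10 = 523
  W = 173 − 6·38 − 2·10 + 5·523 = 2540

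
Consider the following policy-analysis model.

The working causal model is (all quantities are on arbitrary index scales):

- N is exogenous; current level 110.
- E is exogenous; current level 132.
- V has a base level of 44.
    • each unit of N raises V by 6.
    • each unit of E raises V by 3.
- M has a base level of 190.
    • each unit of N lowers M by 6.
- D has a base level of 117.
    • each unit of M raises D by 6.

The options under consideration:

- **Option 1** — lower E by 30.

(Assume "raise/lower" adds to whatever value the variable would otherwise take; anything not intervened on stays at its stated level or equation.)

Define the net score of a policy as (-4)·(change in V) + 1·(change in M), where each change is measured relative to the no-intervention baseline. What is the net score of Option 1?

360

Baseline:
  N = 110
  E = 132
  V = 44 + 6·110 + 3·132 = 1100
  M = 190 − 6·110 = -470
Option 1 (E − 30):
  N = 110
  E = 132 − 30 = 102
  V = 44 + 6·110 + 3·102 = 1010
  M = 190 − 6·110 = -470
ΔV = 1010 − 1100 = -90; ΔM = -470 − (-470) = 0
Score = (-4)·(-90) + 1·0 = 360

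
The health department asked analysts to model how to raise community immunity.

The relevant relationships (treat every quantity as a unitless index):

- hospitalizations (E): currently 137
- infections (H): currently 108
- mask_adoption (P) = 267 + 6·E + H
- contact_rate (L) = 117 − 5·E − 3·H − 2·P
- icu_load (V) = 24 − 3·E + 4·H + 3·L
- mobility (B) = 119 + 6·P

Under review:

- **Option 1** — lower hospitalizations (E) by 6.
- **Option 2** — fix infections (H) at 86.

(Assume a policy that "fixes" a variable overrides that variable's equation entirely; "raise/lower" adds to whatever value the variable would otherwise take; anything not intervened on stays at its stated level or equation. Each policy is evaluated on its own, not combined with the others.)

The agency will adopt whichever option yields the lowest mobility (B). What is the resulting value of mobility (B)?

7085

Option 1 (E − 6):
  E = 137 − 6 = 131
  H = 108
  P = 267 + 6·131 + 108 = 1161
  B = 119 + 6·1161 = 7085
Option 2 (H := 86):
  E = 137
  H = 86
  P = 267 + 6·137 + 86 = 1175
  B = 119 + 6·1175 = 7169
Comparing — Option 1: B=7085, Option 2: B=7169. Lowest is 7085 (Option 1).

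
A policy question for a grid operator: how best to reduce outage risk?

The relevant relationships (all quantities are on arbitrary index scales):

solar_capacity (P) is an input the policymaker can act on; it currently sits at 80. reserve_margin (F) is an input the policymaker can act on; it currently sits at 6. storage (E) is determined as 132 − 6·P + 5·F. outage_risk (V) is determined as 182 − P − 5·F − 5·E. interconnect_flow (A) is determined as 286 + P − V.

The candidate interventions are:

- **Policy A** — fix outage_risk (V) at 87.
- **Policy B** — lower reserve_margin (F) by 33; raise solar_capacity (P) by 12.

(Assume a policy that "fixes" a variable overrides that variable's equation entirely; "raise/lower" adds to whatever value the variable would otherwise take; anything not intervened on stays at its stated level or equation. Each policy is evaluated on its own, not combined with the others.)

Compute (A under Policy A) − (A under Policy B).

Policy A (V := 87):
  P = 80
  F = 6
  E = 132 − 6·80 + 5·6 = -318
  V = 87
  A = 286 + 80 − 87 = 279
Policy B (F − 33, P + 12):
  P = 80 + 12 = 92
  F = 6 − 33 = -27
  E = 132 − 6·92 + 5·(-27) = -555
  V = 182 − 92 − 5·(-27) − 5·(-555) = 3000
  A = 286 + 92 − 3000 = -2622
A: 279 − (-2622) = 2901

2901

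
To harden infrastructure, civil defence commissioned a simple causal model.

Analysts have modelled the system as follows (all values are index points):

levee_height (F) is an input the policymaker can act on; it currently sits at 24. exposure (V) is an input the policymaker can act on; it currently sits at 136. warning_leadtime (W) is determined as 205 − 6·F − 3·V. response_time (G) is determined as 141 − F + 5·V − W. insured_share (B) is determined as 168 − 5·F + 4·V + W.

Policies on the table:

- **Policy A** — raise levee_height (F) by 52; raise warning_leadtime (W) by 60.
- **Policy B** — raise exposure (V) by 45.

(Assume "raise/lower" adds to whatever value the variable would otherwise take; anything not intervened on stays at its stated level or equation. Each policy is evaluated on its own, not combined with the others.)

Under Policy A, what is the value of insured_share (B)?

-267

Policy A (F + 52, W + 60):
  F = 24 + 52 = 76
  V = 136
  W = 205 − 6·76 − 3·136 (+60 from intervention) = -599
  B = 168 − 5·76 + 4·136 + (-599) = -267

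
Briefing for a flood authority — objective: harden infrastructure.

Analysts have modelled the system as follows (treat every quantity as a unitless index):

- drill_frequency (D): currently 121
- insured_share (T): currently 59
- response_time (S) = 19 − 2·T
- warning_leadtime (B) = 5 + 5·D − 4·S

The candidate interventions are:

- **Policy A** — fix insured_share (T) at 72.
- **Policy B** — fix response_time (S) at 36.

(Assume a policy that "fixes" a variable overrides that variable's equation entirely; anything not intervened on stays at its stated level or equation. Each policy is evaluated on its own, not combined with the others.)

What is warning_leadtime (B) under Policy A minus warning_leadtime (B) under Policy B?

Policy A (T := 72):
  D = 121
  T = 72
  S = 19 − 2·72 = -125
  B = 5 + 5·121 − 4·(-125) = 1110
Policy B (S := 36):
  D = 121
  T = 59
  S = 36
  B = 5 + 5·121 − 4·36 = 466
B: 1110 − 466 = 644

644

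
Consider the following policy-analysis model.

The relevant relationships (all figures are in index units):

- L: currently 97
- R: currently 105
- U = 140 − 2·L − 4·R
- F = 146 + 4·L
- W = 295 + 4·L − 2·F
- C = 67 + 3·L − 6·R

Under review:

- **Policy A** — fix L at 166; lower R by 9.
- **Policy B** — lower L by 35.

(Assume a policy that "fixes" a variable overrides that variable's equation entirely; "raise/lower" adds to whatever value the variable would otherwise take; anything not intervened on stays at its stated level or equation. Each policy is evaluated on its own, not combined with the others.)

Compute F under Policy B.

Policy B (L − 35):
  L = 97 − 35 = 62
  F = 146 + 4·62 = 394

394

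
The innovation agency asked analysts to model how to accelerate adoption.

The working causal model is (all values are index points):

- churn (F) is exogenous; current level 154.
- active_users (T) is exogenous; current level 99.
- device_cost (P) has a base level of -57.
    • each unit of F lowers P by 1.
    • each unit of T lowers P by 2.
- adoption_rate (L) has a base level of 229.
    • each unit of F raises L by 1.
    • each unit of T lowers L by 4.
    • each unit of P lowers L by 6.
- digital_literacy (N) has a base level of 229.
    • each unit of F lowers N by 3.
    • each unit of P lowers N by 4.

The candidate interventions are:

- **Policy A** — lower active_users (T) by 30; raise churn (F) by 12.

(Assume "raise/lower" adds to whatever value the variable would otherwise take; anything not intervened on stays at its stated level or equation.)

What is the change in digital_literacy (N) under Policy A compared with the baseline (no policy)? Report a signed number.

Baseline:
  F = 154
  T = 99
  P = -57 − 154 − 2·99 = -409
  N = 229 − 3·154 − 4·(-409) = 1403
Policy A (T − 30, F + 12):
  F = 154 + 12 = 166
  T = 99 − 30 = 69
  P = -57 − 166 − 2·69 = -361
  N = 229 − 3·166 − 4·(-361) = 1175
Change in N: 1175 − 1403 = -228

-228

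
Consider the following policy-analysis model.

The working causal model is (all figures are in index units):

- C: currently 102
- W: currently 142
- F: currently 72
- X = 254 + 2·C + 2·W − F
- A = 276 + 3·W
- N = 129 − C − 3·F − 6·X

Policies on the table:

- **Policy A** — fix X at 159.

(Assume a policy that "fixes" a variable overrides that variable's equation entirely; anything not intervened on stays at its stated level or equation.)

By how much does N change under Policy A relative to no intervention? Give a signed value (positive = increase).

3066

Baseline:
  C = 102
  W = 142
  F = 72
  X = 254 + 2·102 + 2·142 − 72 = 670
  N = 129 − 102 − 3·72 − 6·670 = -4209
Policy A (X := 159):
  C = 102
  W = 142
  F = 72
  X = 159
  N = 129 − 102 − 3·72 − 6·159 = -1143
Change in N: -1143 − (-4209) = 3066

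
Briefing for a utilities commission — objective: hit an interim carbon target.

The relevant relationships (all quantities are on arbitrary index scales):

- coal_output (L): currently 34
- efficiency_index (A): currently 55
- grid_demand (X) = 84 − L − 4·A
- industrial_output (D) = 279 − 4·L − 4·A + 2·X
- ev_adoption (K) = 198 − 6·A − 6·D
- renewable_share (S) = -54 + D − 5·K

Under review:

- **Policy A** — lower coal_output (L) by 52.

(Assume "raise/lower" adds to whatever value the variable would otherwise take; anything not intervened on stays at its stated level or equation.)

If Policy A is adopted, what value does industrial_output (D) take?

Policy A (L − 52):
  L = 34 − 52 = -18
  A = 55
  X = 84 − (-18) − 4·55 = -118
  D = 279 − 4·(-18) − 4·55 + 2·(-118) = -105

-105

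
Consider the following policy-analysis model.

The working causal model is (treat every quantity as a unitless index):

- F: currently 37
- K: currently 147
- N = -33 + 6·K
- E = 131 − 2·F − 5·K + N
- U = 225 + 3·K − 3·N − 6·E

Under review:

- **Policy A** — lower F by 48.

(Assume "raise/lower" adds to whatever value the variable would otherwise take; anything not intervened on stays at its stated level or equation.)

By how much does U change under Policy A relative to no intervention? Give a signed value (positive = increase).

Baseline:
  F = 37
  K = 147
  N = -33 + 6·147 = 849
  E = 131 − 2·37 − 5·147 + 849 = 171
  U = 225 + 3·147 − 3·849 − 6·171 = -2907
Policy A (F − 48):
  F = 37 − 48 = -11
  K = 147
  N = -33 + 6·147 = 849
  E = 131 − 2·(-11) − 5·147 + 849 = 267
  U = 225 + 3·147 − 3·849 − 6·267 = -3483
Change in U: -3483 − (-2907) = -576

-576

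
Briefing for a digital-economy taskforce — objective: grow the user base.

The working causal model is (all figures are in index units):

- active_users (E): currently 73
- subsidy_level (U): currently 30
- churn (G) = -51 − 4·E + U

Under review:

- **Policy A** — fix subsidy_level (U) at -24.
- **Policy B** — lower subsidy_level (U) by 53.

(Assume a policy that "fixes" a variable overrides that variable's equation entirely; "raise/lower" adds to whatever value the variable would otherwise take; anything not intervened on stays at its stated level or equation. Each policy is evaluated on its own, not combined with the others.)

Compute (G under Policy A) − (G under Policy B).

-1

Policy A (U := -24):
  E = 73
  U = -24
  G = -51 − 4·73 + (-24) = -367
Policy B (U − 53):
  E = 73
  U = 30 − 53 = -23
  G = -51 − 4·73 + (-23) = -366
G: -367 − (-366) = -1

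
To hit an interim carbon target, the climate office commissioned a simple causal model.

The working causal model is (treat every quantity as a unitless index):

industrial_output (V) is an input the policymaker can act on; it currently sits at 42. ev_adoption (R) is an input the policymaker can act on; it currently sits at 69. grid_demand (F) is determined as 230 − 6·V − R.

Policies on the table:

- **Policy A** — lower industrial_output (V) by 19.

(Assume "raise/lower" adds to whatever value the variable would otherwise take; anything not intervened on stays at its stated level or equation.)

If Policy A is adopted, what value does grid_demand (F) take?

23

Policy A (V − 19):
  V = 42 − 19 = 23
  R = 69
  F = 230 − 6·23 − 69 = 23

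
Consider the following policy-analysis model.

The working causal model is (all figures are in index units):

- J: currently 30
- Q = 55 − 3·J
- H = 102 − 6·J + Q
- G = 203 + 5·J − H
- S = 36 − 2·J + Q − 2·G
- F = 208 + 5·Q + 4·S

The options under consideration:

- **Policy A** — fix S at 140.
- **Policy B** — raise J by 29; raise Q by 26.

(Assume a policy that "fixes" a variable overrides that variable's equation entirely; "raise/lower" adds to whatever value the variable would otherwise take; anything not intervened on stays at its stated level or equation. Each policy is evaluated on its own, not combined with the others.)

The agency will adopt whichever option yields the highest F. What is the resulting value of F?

Policy A (S := 140):
  J = 30
  Q = 55 − 3·30 = -35
  H = 102 − 6·30 + (-35) = -113
  G = 203 + 5·30 − (-113) = 466
  S = 140
  F = 208 + 5·(-35) + 4·140 = 593
Policy B (J + 29, Q + 26):
  J = 30 + 29 = 59
  Q = 55 − 3·59 (+26 from intervention) = -96
  H = 102 − 6·59 + (-96) = -348
  G = 203 + 5·59 − (-348) = 846
  S = 36 − 2·59 + (-96) − 2·846 = -1870
  F = 208 + 5·(-96) + 4·(-1870) = -7752
Comparing — Policy A: F=593, Policy B: F=-7752. Highest is 593 (Policy A).

593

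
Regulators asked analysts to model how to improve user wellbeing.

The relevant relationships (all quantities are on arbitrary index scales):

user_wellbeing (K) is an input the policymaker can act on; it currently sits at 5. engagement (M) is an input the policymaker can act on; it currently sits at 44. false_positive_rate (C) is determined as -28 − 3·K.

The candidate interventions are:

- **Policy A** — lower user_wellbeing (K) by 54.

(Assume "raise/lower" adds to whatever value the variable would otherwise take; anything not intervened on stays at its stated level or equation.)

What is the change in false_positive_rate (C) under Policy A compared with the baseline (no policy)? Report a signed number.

162

Baseline:
  K = 5
  C = -28 − 3·5 = -43
Policy A (K − 54):
  K = 5 − 54 = -49
  C = -28 − 3·(-49) = 119
Change in C: 119 − (-43) = 162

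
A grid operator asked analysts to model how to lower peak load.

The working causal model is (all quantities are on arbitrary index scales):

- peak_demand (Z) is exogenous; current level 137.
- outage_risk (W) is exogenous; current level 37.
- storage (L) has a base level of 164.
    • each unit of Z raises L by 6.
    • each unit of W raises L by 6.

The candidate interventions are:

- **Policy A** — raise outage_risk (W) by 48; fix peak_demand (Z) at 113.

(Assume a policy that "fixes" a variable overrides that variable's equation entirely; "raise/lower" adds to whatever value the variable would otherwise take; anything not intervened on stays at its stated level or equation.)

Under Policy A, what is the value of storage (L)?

Policy A (W + 48, Z := 113):
  Z = 113
  W = 37 + 48 = 85
  L = 164 + 6·113 + 6·85 = 1352

1352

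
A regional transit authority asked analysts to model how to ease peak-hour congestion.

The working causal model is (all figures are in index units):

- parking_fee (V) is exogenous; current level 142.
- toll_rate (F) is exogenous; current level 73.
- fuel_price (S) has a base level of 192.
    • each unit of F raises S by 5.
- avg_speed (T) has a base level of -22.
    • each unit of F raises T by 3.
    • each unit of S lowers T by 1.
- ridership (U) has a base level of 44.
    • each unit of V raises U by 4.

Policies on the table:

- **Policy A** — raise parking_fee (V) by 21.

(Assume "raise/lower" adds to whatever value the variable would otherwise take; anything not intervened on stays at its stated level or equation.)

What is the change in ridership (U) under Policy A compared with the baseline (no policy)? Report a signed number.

Baseline:
  V = 142
  U = 44 + 4·142 = 612
Policy A (V + 21):
  V = 142 + 21 = 163
  U = 44 + 4·163 = 696
Change in U: 696 − 612 = 84

84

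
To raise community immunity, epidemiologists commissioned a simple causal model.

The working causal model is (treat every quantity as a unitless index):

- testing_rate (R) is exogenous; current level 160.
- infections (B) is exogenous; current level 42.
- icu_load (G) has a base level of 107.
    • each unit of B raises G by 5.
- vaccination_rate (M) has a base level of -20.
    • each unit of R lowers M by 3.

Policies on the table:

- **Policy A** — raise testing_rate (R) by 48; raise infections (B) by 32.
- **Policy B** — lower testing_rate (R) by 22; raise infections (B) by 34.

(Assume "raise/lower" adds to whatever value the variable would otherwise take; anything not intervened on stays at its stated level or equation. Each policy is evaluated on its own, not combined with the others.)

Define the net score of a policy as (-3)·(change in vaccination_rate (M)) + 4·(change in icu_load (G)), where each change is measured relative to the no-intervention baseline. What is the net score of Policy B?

Baseline:
  R = 160
  B = 42
  G = 107 + 5·42 = 317
  M = -20 − 3·160 = -500
Policy B (R − 22, B + 34):
  R = 160 − 22 = 138
  B = 42 + 34 = 76
  G = 107 + 5·76 = 487
  M = -20 − 3·138 = -434
ΔM = -434 − (-500) = 66; ΔG = 487 − 317 = 170
Score = (-3)·66 + 4·170 = 482

482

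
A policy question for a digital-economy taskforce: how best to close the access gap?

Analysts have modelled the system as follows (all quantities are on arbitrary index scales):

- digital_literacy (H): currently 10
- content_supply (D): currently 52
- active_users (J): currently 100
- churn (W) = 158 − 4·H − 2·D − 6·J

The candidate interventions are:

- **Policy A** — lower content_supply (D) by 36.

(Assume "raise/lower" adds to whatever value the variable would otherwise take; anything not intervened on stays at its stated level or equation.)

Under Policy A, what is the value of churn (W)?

Policy A (D − 36):
  H = 10
  D = 52 − 36 = 16
  J = 100
  W = 158 − 4·10 − 2·16 − 6·100 = -514

-514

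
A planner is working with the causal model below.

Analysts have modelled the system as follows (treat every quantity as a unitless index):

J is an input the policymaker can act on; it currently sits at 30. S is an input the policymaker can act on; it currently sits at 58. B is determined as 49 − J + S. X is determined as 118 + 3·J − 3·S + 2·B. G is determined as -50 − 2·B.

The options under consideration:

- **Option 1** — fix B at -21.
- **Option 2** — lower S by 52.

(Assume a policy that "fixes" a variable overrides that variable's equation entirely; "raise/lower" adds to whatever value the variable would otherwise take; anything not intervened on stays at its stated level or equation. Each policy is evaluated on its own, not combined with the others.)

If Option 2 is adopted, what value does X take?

Option 2 (S − 52):
  J = 30
  S = 58 − 52 = 6
  B = 49 − 30 + 6 = 25
  X = 118 + 3·30 − 3·6 + 2·25 = 240

240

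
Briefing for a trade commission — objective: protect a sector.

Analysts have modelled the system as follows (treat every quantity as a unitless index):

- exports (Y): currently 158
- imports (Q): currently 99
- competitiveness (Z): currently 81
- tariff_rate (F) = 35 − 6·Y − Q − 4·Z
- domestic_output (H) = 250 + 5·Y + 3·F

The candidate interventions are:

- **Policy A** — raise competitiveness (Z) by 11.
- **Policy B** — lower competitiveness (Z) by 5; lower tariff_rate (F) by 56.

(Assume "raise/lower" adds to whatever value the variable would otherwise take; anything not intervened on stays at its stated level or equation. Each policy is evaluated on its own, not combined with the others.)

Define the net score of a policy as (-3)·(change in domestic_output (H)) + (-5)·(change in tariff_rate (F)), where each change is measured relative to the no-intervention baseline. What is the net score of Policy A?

616

Baseline:
  Y = 158
  Q = 99
  Z = 81
  F = 35 − 6·158 − 99 − 4·81 = -1336
  H = 250 + 5·158 + 3·(-1336) = -2968
Policy A (Z + 11):
  Y = 158
  Q = 99
  Z = 81 + 11 = 92
  F = 35 − 6·158 − 99 − 4·92 = -1380
  H = 250 + 5·158 + 3·(-1380) = -3100
ΔH = -3100 − (-2968) = -132; ΔF = -1380 − (-1336) = -44
Score = (-3)·(-132) + (-5)·(-44) = 616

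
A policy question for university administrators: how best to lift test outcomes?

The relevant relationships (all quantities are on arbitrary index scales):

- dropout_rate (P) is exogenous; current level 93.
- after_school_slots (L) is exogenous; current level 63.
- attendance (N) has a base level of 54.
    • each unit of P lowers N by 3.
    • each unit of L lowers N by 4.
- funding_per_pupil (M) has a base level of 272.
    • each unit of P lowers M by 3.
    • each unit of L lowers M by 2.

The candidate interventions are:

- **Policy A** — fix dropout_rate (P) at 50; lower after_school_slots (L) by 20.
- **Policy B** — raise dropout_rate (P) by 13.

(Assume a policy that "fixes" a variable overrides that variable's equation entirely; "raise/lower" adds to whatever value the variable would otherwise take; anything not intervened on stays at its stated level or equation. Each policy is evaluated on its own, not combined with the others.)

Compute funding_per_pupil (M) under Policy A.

36

Policy A (P := 50, L − 20):
  P = 50
  L = 63 − 20 = 43
  M = 272 − 3·50 − 2·43 = 36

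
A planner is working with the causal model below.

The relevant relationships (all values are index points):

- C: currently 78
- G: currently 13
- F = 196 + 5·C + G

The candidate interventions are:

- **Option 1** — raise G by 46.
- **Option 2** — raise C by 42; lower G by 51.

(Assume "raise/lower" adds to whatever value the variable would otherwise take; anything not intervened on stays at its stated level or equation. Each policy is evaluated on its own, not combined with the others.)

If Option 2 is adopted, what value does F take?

758

Option 2 (C + 42, G − 51):
  C = 78 + 42 = 120
  G = 13 − 51 = -38
  F = 196 + 5·120 + (-38) = 758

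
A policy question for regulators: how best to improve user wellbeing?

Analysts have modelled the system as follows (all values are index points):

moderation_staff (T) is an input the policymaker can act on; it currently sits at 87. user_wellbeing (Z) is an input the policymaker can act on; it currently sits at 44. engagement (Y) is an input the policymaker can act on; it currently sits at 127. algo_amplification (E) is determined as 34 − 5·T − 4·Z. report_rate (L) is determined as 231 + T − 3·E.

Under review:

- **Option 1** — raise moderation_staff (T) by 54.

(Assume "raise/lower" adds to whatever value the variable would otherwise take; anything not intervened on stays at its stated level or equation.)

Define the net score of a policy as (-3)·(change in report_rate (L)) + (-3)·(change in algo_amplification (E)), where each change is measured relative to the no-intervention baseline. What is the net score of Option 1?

-1782

Baseline:
  T = 87
  Z = 44
  E = 34 − 5·87 − 4·44 = -577
  L = 231 + 87 − 3·(-577) = 2049
Option 1 (T + 54):
  T = 87 + 54 = 141
  Z = 44
  E = 34 − 5·141 − 4·44 = -847
  L = 231 + 141 − 3·(-847) = 2913
ΔL = 2913 − 2049 = 864; ΔE = -847 − (-577) = -270
Score = (-3)·864 + (-3)·(-270) = -1782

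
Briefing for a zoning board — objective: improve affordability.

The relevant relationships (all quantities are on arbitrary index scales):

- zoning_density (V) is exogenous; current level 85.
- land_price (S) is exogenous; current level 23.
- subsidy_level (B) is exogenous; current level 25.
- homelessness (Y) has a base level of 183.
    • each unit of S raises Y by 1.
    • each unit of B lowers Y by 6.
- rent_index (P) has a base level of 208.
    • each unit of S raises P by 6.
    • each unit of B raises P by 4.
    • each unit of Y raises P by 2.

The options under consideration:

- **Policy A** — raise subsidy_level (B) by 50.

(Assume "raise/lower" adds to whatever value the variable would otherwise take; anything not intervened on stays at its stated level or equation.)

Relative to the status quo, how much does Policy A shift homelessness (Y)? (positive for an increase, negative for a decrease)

Baseline:
  S = 23
  B = 25
  Y = 183 + 23 − 6·25 = 56
Policy A (B + 50):
  S = 23
  B = 25 + 50 = 75
  Y = 183 + 23 − 6·75 = -244
Change in Y: -244 − 56 = -300

-300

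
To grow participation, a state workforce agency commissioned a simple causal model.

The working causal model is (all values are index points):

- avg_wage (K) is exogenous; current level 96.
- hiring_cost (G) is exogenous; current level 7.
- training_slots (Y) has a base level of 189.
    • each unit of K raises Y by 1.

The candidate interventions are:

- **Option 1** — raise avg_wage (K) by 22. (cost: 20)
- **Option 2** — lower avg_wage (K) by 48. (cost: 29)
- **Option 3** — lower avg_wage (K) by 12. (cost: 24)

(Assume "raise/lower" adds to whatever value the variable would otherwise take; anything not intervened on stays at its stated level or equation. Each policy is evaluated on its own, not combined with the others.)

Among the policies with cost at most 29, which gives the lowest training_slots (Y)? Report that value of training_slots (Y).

237

Option 1 (K + 22):
  K = 96 + 22 = 118
  Y = 189 + 118 = 307
Option 2 (K − 48):
  K = 96 − 48 = 48
  Y = 189 + 48 = 237
Option 3 (K − 12):
  K = 96 − 12 = 84
  Y = 189 + 84 = 273
Comparing — Option 1: Y=307, Option 2: Y=237, Option 3: Y=273. Lowest is 237 (Option 2).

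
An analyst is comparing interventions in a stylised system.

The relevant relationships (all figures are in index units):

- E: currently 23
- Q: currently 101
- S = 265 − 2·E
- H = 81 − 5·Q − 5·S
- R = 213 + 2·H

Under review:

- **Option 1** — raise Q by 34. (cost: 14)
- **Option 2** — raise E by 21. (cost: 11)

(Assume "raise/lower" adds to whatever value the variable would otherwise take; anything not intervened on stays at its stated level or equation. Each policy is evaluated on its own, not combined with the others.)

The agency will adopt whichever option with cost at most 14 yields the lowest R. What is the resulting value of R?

Option 1 (Q + 34):
  E = 23
  Q = 101 + 34 = 135
  S = 265 − 2·23 = 219
  H = 81 − 5·135 − 5·219 = -1689
  R = 213 + 2·(-1689) = -3165
Option 2 (E + 21):
  E = 23 + 21 = 44
  Q = 101
  S = 265 − 2·44 = 177
  H = 81 − 5·101 − 5·177 = -1309
  R = 213 + 2·(-1309) = -2405
Comparing — Option 1: R=-3165, Option 2: R=-2405. Lowest is -3165 (Option 1).

-3165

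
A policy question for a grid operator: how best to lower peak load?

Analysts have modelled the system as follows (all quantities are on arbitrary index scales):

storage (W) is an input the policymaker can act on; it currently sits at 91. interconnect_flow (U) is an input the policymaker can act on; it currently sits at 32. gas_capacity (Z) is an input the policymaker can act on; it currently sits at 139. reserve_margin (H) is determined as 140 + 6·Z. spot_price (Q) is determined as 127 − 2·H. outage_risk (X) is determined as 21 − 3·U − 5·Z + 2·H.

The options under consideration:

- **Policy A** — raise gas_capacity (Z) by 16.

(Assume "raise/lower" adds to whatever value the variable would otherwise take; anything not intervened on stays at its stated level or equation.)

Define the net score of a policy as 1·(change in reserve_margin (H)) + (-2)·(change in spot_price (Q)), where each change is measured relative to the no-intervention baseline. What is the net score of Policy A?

480

Baseline:
  Z = 139
  H = 140 + 6·139 = 974
  Q = 127 − 2·974 = -1821
Policy A (Z + 16):
  Z = 139 + 16 = 155
  H = 140 + 6·155 = 1070
  Q = 127 − 2·1070 = -2013
ΔH = 1070 − 974 = 96; ΔQ = -2013 − (-1821) = -192
Score = 1·96 + (-2)·(-192) = 480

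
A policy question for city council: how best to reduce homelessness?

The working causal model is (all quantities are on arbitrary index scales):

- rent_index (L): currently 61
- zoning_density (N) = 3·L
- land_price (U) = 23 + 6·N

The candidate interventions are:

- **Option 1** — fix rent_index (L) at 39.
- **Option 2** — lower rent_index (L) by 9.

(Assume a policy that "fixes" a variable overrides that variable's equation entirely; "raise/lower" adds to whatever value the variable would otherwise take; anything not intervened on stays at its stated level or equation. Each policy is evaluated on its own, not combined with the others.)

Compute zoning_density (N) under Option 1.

117

Option 1 (L := 39):
  L = 39
  N = 0 + 3·39 = 117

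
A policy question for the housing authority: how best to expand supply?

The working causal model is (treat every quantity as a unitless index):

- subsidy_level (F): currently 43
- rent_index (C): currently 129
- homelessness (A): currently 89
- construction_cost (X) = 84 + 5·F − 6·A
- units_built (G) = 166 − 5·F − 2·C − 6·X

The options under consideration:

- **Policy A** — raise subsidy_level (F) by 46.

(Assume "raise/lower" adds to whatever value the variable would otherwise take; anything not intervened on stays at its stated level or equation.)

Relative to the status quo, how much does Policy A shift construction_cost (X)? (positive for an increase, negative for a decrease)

230

Baseline:
  F = 43
  A = 89
  X = 84 + 5·43 − 6·89 = -235
Policy A (F + 46):
  F = 43 + 46 = 89
  A = 89
  X = 84 + 5·89 − 6·89 = -5
Change in X: -5 − (-235) = 230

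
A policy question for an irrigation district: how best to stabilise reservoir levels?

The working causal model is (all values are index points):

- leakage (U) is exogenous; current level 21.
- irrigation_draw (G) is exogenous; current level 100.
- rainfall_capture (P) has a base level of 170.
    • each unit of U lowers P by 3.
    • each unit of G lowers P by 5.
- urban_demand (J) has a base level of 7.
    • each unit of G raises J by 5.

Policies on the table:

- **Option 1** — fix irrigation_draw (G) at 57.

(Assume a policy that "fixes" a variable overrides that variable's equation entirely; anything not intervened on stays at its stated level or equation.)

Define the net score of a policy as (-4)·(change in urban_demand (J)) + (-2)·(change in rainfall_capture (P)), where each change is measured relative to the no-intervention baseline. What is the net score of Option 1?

Baseline:
  U = 21
  G = 100
  P = 170 − 3·21 − 5·100 = -393
  J = 7 + 5·100 = 507
Option 1 (G := 57):
  U = 21
  G = 57
  P = 170 − 3·21 − 5·57 = -178
  J = 7 + 5·57 = 292
ΔJ = 292 − 507 = -215; ΔP = -178 − (-393) = 215
Score = (-4)·(-215) + (-2)·215 = 430

430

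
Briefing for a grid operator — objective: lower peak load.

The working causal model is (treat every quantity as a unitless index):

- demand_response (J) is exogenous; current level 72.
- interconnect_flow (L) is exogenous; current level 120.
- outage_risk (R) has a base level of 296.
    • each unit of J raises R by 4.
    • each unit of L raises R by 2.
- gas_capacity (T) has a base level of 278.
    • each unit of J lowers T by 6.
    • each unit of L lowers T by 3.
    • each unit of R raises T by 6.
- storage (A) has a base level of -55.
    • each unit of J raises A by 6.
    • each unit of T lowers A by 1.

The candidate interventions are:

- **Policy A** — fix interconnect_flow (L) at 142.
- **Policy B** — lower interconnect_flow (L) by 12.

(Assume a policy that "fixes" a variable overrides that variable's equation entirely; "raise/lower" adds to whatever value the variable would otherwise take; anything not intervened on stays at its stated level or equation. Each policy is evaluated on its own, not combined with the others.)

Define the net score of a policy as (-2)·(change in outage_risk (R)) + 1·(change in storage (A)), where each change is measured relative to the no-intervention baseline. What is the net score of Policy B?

156

Baseline:
  J = 72
  L = 120
  R = 296 + 4·72 + 2·120 = 824
  T = 278 − 6·72 − 3·120 + 6·824 = 4430
  A = -55 + 6·72 − 4430 = -4053
Policy B (L − 12):
  J = 72
  L = 120 − 12 = 108
  R = 296 + 4·72 + 2·108 = 800
  T = 278 − 6·72 − 3·108 + 6·800 = 4322
  A = -55 + 6·72 − 4322 = -3945
ΔR = 800 − 824 = -24; ΔA = -3945 − (-4053) = 108
Score = (-2)·(-24) + 1·108 = 156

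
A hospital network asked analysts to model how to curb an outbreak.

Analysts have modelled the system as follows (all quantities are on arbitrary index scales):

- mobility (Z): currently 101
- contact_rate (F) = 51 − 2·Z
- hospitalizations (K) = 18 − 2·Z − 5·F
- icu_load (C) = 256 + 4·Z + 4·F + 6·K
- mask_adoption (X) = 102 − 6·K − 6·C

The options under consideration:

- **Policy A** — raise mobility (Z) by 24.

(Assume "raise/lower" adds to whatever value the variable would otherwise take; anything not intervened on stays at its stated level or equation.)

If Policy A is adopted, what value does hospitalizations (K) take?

763

Policy A (Z + 24):
  Z = 101 + 24 = 125
  F = 51 − 2·125 = -199
  K = 18 − 2·125 − 5·(-199) = 763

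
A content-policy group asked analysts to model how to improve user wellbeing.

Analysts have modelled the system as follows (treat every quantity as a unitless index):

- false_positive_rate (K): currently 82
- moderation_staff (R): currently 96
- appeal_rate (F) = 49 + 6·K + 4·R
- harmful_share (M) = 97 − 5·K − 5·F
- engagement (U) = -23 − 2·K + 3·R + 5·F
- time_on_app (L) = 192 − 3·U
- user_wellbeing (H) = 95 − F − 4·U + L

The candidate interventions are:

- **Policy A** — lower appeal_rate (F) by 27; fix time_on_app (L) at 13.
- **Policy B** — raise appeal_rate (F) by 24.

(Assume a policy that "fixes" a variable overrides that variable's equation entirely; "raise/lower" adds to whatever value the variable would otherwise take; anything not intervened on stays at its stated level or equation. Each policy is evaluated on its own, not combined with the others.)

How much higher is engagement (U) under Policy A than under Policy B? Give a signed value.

Policy A (F − 27, L := 13):
  K = 82
  R = 96
  F = 49 + 6·82 + 4·96 (−27 from intervention) = 898
  U = -23 − 2·82 + 3·96 + 5·898 = 4591
Policy B (F + 24):
  K = 82
  R = 96
  F = 49 + 6·82 + 4·96 (+24 from intervention) = 949
  U = -23 − 2·82 + 3·96 + 5·949 = 4846
U: 4591 − 4846 = -255

-255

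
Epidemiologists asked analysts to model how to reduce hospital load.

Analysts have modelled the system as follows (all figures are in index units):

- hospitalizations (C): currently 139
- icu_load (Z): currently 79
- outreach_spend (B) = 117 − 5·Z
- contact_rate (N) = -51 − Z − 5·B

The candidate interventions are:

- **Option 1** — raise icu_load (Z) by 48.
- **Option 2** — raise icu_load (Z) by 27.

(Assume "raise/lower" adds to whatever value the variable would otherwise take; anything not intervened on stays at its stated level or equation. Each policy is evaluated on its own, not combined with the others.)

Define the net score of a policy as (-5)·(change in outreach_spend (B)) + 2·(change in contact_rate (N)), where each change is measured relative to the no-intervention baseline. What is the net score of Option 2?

1971

Baseline:
  Z = 79
  B = 117 − 5·79 = -278
  N = -51 − 79 − 5·(-278) = 1260
Option 2 (Z + 27):
  Z = 79 + 27 = 106
  B = 117 − 5·106 = -413
  N = -51 − 106 − 5·(-413) = 1908
ΔB = -413 − (-278) = -135; ΔN = 1908 − 1260 = 648
Score = (-5)·(-135) + 2·648 = 1971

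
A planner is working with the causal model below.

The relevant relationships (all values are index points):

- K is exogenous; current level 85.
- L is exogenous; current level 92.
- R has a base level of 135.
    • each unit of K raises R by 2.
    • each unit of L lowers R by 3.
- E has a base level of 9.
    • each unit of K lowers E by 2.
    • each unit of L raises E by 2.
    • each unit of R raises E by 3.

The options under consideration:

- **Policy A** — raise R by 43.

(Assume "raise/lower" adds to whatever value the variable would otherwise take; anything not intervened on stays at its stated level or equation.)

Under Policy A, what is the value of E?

239

Policy A (R + 43):
  K = 85
  L = 92
  R = 135 + 2·85 − 3·92 (+43 from intervention) = 72
  E = 9 − 2·85 + 2·92 + 3·72 = 239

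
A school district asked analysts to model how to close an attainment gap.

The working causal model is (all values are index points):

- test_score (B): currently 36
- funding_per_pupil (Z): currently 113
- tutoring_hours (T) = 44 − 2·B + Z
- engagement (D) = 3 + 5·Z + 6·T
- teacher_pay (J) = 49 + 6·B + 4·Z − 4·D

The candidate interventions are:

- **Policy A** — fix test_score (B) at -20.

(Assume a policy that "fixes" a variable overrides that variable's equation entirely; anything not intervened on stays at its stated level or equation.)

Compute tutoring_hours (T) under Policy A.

Policy A (B := -20):
  B = -20
  Z = 113
  T = 44 − 2·(-20) + 113 = 197

197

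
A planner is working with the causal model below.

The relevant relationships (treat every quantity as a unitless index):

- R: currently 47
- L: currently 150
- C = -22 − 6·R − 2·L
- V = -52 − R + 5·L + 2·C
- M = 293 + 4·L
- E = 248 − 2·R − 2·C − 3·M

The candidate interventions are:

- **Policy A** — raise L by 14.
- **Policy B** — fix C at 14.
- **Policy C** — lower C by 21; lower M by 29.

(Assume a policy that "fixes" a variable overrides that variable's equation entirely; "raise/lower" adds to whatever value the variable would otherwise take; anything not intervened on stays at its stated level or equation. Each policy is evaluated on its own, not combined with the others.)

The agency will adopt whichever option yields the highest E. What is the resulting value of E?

Policy A (L + 14):
  R = 47
  L = 150 + 14 = 164
  C = -22 − 6·47 − 2·164 = -632
  M = 293 + 4·164 = 949
  E = 248 − 2·47 − 2·(-632) − 3·949 = -1429
Policy B (C := 14):
  R = 47
  L = 150
  C = 14
  M = 293 + 4·150 = 893
  E = 248 − 2·47 − 2·14 − 3·893 = -2553
Policy C (C − 21, M − 29):
  R = 47
  L = 150
  C = -22 − 6·47 − 2·150 (−21 from intervention) = -625
  M = 293 + 4·150 (−29 from intervention) = 864
  E = 248 − 2·47 − 2·(-625) − 3·864 = -1188
Comparing — Policy A: E=-1429, Policy B: E=-2553, Policy C: E=-1188. Highest is -1188 (Policy C).

-1188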